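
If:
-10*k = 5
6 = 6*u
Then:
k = -1/2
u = 1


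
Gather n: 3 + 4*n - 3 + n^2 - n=n^2 + 3*n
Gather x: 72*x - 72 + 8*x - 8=80*x - 80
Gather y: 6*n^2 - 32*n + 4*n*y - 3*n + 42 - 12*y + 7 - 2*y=6*n^2 - 35*n + y*(4*n - 14) + 49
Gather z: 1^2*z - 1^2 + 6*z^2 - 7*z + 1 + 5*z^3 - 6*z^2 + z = 5*z^3 - 5*z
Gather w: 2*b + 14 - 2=2*b + 12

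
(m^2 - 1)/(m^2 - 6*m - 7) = (m - 1)/(m - 7)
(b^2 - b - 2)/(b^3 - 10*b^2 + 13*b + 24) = (b - 2)/(b^2 - 11*b + 24)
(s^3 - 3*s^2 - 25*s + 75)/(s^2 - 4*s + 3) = (s^2 - 25)/(s - 1)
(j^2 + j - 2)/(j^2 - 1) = (j + 2)/(j + 1)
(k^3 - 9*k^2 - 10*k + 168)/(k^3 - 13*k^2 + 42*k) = (k + 4)/k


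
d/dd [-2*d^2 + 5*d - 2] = 5 - 4*d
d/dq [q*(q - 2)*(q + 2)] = 3*q^2 - 4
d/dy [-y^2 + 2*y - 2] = 2 - 2*y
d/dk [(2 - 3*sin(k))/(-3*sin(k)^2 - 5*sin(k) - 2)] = (-9*sin(k)^2 + 12*sin(k) + 16)*cos(k)/((sin(k) + 1)^2*(3*sin(k) + 2)^2)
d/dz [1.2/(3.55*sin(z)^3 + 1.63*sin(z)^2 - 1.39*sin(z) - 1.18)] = (-12.78*sin(z)^2 - 3.912*sin(z) + 1.668)*cos(z)/(3.55*sin(z)^3 + 1.63*sin(z)^2 - 1.39*sin(z) - 1.18)^2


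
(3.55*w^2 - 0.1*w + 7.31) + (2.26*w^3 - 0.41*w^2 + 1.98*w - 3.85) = 2.26*w^3 + 3.14*w^2 + 1.88*w + 3.46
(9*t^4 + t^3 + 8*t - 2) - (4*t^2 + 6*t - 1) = 9*t^4 + t^3 - 4*t^2 + 2*t - 1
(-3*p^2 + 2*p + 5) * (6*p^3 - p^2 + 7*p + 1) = -18*p^5 + 15*p^4 + 7*p^3 + 6*p^2 + 37*p + 5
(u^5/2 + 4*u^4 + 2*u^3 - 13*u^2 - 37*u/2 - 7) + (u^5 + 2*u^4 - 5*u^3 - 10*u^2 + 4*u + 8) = 3*u^5/2 + 6*u^4 - 3*u^3 - 23*u^2 - 29*u/2 + 1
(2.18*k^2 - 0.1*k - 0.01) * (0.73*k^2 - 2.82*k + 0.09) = 1.5914*k^4 - 6.2206*k^3 + 0.4709*k^2 + 0.0192*k - 0.0009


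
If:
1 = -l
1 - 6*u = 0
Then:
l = -1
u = 1/6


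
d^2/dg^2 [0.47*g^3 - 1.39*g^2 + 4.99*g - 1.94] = 2.82*g - 2.78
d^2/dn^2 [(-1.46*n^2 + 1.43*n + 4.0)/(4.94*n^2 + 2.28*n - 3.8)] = (5.6843418860808e-14*n^4 + 102.68284*n^3 + 421.24368*n^2 + 431.38056*n + 174.37744)/(120.553784*n^6 + 166.920624*n^5 - 201.160752*n^4 - 244.948608*n^3 + 154.73904*n^2 + 98.7696*n - 54.872)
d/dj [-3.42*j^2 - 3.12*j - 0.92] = -6.84*j - 3.12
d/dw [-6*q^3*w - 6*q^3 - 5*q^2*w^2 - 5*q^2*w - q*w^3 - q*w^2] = q*(-6*q^2 - 10*q*w - 5*q - 3*w^2 - 2*w)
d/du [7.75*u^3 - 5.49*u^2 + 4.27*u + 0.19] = 23.25*u^2 - 10.98*u + 4.27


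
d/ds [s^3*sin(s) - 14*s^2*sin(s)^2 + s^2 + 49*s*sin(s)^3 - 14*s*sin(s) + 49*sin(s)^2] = s^3*cos(s) + 3*s^2*sin(s) - 14*s^2*sin(2*s) + 147*s*sin(s)^2*cos(s) - 28*s*sin(s)^2 - 14*s*cos(s) + 2*s + 49*sin(s)^3 - 14*sin(s) + 49*sin(2*s)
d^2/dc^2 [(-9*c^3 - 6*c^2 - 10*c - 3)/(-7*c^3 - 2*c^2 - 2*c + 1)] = 4*(84*c^6 + 546*c^5 + 714*c^4 + 280*c^3 + 282*c^2 + 93*c + 22)/(343*c^9 + 294*c^8 + 378*c^7 + 29*c^6 + 24*c^5 - 72*c^4 + 5*c^3 - 6*c^2 + 6*c - 1)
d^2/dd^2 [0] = 0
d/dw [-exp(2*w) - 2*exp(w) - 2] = -2*(exp(w) + 1)*exp(w)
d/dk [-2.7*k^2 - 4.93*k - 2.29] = -5.4*k - 4.93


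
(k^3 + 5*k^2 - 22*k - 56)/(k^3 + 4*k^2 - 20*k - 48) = (k + 7)/(k + 6)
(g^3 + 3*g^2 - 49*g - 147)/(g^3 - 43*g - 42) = (g^2 + 10*g + 21)/(g^2 + 7*g + 6)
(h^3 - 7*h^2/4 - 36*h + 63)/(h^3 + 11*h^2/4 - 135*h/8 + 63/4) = 2*(h - 6)/(2*h - 3)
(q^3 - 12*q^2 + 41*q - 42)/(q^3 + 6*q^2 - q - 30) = (q^2 - 10*q + 21)/(q^2 + 8*q + 15)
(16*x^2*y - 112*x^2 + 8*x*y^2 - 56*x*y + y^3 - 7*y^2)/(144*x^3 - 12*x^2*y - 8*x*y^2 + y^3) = (4*x*y - 28*x + y^2 - 7*y)/(36*x^2 - 12*x*y + y^2)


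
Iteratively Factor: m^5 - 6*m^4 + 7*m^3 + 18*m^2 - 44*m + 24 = (m + 2)*(m^4 - 8*m^3 + 23*m^2 - 28*m + 12) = (m - 2)*(m + 2)*(m^3 - 6*m^2 + 11*m - 6) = (m - 2)^2*(m + 2)*(m^2 - 4*m + 3) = (m - 2)^2*(m - 1)*(m + 2)*(m - 3)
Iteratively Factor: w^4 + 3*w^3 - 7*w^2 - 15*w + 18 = (w - 2)*(w^3 + 5*w^2 + 3*w - 9) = (w - 2)*(w - 1)*(w^2 + 6*w + 9) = (w - 2)*(w - 1)*(w + 3)*(w + 3)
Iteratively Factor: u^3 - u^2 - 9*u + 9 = (u + 3)*(u^2 - 4*u + 3) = (u - 1)*(u + 3)*(u - 3)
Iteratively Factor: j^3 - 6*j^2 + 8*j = (j)*(j^2 - 6*j + 8) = j*(j - 4)*(j - 2)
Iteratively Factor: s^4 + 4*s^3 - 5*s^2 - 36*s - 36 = (s + 2)*(s^3 + 2*s^2 - 9*s - 18) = (s + 2)^2*(s^2 - 9) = (s + 2)^2*(s + 3)*(s - 3)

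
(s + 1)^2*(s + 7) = s^3 + 9*s^2 + 15*s + 7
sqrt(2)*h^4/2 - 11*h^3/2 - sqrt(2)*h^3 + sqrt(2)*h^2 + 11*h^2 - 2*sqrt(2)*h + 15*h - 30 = (h - 2)*(h - 5*sqrt(2))*(h - 3*sqrt(2)/2)*(sqrt(2)*h/2 + 1)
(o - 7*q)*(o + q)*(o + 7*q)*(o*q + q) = o^4*q + o^3*q^2 + o^3*q - 49*o^2*q^3 + o^2*q^2 - 49*o*q^4 - 49*o*q^3 - 49*q^4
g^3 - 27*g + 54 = (g - 3)^2*(g + 6)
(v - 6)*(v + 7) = v^2 + v - 42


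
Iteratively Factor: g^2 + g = (g)*(g + 1)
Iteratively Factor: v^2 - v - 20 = (v - 5)*(v + 4)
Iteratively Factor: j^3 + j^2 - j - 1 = (j + 1)*(j^2 - 1) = (j - 1)*(j + 1)*(j + 1)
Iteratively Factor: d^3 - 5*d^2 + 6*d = (d)*(d^2 - 5*d + 6) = d*(d - 3)*(d - 2)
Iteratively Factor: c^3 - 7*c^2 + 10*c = (c - 5)*(c^2 - 2*c) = (c - 5)*(c - 2)*(c)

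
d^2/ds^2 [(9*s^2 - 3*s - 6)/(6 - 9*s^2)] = 18*s*(s^2 + 2)/(27*s^6 - 54*s^4 + 36*s^2 - 8)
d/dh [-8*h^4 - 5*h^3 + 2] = h^2*(-32*h - 15)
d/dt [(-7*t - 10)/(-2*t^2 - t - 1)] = (14*t^2 + 7*t - (4*t + 1)*(7*t + 10) + 7)/(2*t^2 + t + 1)^2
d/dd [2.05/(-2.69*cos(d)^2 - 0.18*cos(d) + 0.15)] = -(11.029*cos(d) + 0.369)*sin(d)/(2.69*cos(d)^2 + 0.18*cos(d) - 0.15)^2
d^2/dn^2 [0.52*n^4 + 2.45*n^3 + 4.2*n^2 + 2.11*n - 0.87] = 6.24*n^2 + 14.7*n + 8.4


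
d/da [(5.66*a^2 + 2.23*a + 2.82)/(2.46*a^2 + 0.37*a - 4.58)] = (-3.3916*a^2 - 65.72*a - 11.2568)/(6.0516*a^4 + 1.8204*a^3 - 22.3967*a^2 - 3.3892*a + 20.9764)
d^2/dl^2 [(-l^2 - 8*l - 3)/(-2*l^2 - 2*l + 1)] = 14*(4*l^3 + 6*l^2 + 12*l + 5)/(8*l^6 + 24*l^5 + 12*l^4 - 16*l^3 - 6*l^2 + 6*l - 1)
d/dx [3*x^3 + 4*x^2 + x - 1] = 9*x^2 + 8*x + 1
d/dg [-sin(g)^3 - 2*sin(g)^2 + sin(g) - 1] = (-3*sin(g)^2 - 4*sin(g) + 1)*cos(g)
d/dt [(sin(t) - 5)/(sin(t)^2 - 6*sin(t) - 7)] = (10*sin(t) + cos(t)^2 - 38)*cos(t)/((sin(t) - 7)^2*(sin(t) + 1)^2)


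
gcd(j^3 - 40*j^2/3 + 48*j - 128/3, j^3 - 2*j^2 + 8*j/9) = j - 4/3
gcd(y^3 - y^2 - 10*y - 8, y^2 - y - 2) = y + 1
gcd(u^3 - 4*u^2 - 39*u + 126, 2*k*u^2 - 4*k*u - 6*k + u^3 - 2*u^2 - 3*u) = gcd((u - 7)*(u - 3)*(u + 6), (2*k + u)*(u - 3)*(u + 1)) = u - 3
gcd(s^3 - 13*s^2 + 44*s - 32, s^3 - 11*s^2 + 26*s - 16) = s^2 - 9*s + 8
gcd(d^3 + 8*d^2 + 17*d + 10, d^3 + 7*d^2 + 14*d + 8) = d^2 + 3*d + 2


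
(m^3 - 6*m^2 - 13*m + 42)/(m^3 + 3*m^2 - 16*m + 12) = (m^2 - 4*m - 21)/(m^2 + 5*m - 6)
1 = 1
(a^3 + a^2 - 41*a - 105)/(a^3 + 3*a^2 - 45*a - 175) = (a + 3)/(a + 5)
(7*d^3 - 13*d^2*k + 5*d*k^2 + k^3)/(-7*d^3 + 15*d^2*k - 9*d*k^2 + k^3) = (-7*d - k)/(7*d - k)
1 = 1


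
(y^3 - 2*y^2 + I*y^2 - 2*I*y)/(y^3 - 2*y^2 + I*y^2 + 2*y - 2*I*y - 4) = y*(y + I)/(y^2 + I*y + 2)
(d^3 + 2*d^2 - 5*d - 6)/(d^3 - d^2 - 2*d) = (d + 3)/d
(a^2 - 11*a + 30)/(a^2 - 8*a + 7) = (a^2 - 11*a + 30)/(a^2 - 8*a + 7)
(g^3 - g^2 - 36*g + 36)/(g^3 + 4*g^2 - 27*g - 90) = (g^2 - 7*g + 6)/(g^2 - 2*g - 15)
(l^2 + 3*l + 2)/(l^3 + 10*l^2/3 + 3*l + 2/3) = 3/(3*l + 1)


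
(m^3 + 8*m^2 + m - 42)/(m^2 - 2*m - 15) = (m^2 + 5*m - 14)/(m - 5)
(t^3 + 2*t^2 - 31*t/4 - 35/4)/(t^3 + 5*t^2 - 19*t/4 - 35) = (t + 1)/(t + 4)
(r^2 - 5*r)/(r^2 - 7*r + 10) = r/(r - 2)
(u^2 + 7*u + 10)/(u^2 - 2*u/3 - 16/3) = 3*(u + 5)/(3*u - 8)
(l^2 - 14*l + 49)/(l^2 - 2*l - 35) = (l - 7)/(l + 5)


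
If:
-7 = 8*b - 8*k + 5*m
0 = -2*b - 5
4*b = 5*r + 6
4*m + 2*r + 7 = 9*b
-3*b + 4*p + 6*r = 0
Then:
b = -5/2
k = -335/64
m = -231/40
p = 117/40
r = -16/5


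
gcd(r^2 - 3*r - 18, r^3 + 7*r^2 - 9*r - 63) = r + 3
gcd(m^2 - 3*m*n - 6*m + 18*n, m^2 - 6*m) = m - 6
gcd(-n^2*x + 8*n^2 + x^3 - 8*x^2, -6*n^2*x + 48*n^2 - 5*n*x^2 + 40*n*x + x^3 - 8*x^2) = n*x - 8*n + x^2 - 8*x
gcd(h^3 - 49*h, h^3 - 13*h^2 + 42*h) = h^2 - 7*h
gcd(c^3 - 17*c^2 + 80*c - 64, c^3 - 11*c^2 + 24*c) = c - 8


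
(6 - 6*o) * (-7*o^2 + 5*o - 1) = 42*o^3 - 72*o^2 + 36*o - 6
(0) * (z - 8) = 0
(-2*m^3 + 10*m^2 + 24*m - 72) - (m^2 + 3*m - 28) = -2*m^3 + 9*m^2 + 21*m - 44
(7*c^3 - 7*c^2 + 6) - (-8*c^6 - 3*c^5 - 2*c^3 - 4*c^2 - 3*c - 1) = 8*c^6 + 3*c^5 + 9*c^3 - 3*c^2 + 3*c + 7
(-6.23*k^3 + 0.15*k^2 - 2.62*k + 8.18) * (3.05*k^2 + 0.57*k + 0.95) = -19.0015*k^5 - 3.0936*k^4 - 13.824*k^3 + 23.5981*k^2 + 2.1736*k + 7.771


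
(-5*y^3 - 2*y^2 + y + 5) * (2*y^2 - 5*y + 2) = -10*y^5 + 21*y^4 + 2*y^3 + y^2 - 23*y + 10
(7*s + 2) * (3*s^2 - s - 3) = 21*s^3 - s^2 - 23*s - 6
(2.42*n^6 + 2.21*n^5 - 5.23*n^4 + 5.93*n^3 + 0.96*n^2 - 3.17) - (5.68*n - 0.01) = 2.42*n^6 + 2.21*n^5 - 5.23*n^4 + 5.93*n^3 + 0.96*n^2 - 5.68*n - 3.16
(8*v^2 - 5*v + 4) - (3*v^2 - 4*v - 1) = 5*v^2 - v + 5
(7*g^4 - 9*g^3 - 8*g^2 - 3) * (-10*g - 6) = -70*g^5 + 48*g^4 + 134*g^3 + 48*g^2 + 30*g + 18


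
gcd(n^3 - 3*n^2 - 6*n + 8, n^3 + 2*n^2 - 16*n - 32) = n^2 - 2*n - 8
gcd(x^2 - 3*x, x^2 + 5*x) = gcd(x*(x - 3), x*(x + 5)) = x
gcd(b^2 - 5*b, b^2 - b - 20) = b - 5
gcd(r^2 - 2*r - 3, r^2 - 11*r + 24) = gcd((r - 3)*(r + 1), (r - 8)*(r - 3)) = r - 3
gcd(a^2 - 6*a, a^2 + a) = a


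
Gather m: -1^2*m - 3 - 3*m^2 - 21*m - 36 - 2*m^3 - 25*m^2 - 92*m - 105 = -2*m^3 - 28*m^2 - 114*m - 144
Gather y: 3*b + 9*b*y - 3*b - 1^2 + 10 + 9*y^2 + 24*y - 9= 9*y^2 + y*(9*b + 24)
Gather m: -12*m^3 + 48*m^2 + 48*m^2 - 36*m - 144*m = -12*m^3 + 96*m^2 - 180*m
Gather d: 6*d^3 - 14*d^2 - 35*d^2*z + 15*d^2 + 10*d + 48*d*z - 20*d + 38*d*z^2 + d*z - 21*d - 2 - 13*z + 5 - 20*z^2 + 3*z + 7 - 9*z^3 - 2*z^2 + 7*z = 6*d^3 + d^2*(1 - 35*z) + d*(38*z^2 + 49*z - 31) - 9*z^3 - 22*z^2 - 3*z + 10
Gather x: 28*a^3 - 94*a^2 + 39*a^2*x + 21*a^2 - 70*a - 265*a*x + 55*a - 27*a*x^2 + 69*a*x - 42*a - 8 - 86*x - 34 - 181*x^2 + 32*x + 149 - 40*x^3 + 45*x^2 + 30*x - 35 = 28*a^3 - 73*a^2 - 57*a - 40*x^3 + x^2*(-27*a - 136) + x*(39*a^2 - 196*a - 24) + 72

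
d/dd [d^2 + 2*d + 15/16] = 2*d + 2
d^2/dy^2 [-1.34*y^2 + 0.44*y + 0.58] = -2.68000000000000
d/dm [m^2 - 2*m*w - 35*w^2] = 2*m - 2*w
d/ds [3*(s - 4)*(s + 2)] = 6*s - 6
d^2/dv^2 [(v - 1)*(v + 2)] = 2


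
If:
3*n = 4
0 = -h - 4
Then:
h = -4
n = 4/3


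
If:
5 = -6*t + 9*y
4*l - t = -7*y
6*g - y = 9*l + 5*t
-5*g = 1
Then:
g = -1/5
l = 234/155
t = -1259/465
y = -581/465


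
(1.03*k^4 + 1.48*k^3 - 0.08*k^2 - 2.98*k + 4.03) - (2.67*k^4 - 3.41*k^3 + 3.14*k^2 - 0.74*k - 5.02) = -1.64*k^4 + 4.89*k^3 - 3.22*k^2 - 2.24*k + 9.05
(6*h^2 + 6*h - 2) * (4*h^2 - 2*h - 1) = 24*h^4 + 12*h^3 - 26*h^2 - 2*h + 2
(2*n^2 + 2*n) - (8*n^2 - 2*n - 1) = -6*n^2 + 4*n + 1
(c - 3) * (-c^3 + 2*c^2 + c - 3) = -c^4 + 5*c^3 - 5*c^2 - 6*c + 9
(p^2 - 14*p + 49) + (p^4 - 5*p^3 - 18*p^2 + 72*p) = p^4 - 5*p^3 - 17*p^2 + 58*p + 49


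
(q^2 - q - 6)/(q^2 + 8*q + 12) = (q - 3)/(q + 6)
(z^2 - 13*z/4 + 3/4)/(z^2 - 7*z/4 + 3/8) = 2*(z - 3)/(2*z - 3)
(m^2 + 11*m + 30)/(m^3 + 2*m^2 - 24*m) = (m + 5)/(m*(m - 4))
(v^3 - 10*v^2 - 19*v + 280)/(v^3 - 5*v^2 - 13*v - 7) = (v^2 - 3*v - 40)/(v^2 + 2*v + 1)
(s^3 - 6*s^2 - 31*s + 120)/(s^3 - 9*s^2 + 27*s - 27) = (s^2 - 3*s - 40)/(s^2 - 6*s + 9)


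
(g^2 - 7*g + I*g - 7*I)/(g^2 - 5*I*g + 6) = (g - 7)/(g - 6*I)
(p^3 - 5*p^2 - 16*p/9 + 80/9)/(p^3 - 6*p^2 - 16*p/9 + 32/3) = (p - 5)/(p - 6)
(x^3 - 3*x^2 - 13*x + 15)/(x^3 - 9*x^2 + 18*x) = (x^3 - 3*x^2 - 13*x + 15)/(x*(x^2 - 9*x + 18))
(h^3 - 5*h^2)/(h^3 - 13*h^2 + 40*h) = h/(h - 8)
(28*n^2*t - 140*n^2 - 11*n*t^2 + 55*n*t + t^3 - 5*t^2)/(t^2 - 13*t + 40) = (28*n^2 - 11*n*t + t^2)/(t - 8)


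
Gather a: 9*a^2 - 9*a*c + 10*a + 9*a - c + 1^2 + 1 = 9*a^2 + a*(19 - 9*c) - c + 2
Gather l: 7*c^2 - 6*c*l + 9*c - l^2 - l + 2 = 7*c^2 + 9*c - l^2 + l*(-6*c - 1) + 2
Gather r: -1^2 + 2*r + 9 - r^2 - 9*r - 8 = -r^2 - 7*r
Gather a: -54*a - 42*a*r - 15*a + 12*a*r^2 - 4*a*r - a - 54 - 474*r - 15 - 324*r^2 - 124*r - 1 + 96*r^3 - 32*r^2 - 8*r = a*(12*r^2 - 46*r - 70) + 96*r^3 - 356*r^2 - 606*r - 70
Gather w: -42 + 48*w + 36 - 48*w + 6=0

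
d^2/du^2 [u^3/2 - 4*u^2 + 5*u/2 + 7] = 3*u - 8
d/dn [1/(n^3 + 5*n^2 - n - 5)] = (-3*n^2 - 10*n + 1)/(n^3 + 5*n^2 - n - 5)^2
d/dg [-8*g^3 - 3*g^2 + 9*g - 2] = -24*g^2 - 6*g + 9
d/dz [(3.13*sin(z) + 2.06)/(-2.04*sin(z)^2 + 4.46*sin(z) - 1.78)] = (6.3852*sin(z)^2 + 8.4048*sin(z) - 14.759)*cos(z)/(4.1616*sin(z)^4 - 18.1968*sin(z)^3 + 27.154*sin(z)^2 - 15.8776*sin(z) + 3.1684)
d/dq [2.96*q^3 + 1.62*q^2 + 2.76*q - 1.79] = 8.88*q^2 + 3.24*q + 2.76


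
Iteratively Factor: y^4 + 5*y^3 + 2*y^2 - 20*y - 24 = (y - 2)*(y^3 + 7*y^2 + 16*y + 12) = (y - 2)*(y + 3)*(y^2 + 4*y + 4) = (y - 2)*(y + 2)*(y + 3)*(y + 2)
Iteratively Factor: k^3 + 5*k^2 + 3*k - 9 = (k + 3)*(k^2 + 2*k - 3) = (k - 1)*(k + 3)*(k + 3)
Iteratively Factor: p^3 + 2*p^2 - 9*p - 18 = (p + 2)*(p^2 - 9) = (p + 2)*(p + 3)*(p - 3)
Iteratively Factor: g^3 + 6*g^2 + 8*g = (g + 4)*(g^2 + 2*g) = g*(g + 4)*(g + 2)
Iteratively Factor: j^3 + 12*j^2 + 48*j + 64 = (j + 4)*(j^2 + 8*j + 16) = (j + 4)^2*(j + 4)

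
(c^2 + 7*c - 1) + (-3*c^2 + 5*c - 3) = -2*c^2 + 12*c - 4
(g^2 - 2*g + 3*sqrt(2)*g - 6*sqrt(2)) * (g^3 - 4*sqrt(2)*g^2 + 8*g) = g^5 - 2*g^4 - sqrt(2)*g^4 - 16*g^3 + 2*sqrt(2)*g^3 + 32*g^2 + 24*sqrt(2)*g^2 - 48*sqrt(2)*g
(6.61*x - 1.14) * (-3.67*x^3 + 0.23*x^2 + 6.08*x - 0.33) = -24.2587*x^4 + 5.7041*x^3 + 39.9266*x^2 - 9.1125*x + 0.3762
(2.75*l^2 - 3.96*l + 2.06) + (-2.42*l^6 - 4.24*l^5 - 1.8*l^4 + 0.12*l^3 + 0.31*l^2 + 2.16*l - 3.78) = -2.42*l^6 - 4.24*l^5 - 1.8*l^4 + 0.12*l^3 + 3.06*l^2 - 1.8*l - 1.72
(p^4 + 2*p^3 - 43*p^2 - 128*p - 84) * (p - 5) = p^5 - 3*p^4 - 53*p^3 + 87*p^2 + 556*p + 420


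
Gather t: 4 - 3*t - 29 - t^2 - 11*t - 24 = -t^2 - 14*t - 49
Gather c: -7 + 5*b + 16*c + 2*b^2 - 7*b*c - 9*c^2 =2*b^2 + 5*b - 9*c^2 + c*(16 - 7*b) - 7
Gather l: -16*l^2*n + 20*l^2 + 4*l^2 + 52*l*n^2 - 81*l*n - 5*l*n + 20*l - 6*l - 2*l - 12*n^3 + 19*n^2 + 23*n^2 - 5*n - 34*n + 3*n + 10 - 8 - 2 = l^2*(24 - 16*n) + l*(52*n^2 - 86*n + 12) - 12*n^3 + 42*n^2 - 36*n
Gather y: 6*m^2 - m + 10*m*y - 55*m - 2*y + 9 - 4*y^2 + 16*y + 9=6*m^2 - 56*m - 4*y^2 + y*(10*m + 14) + 18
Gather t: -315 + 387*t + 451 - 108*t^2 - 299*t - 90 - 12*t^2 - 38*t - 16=-120*t^2 + 50*t + 30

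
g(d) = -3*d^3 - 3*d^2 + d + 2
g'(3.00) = -98.00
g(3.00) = -103.00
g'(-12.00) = -1223.00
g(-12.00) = 4742.00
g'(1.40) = -25.04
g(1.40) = -10.71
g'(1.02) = -14.48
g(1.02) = -3.28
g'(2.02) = -47.84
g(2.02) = -32.95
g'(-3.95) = -115.72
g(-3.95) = 136.13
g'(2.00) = -47.00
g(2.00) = -32.00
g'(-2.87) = -55.91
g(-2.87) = 45.34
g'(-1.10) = -3.29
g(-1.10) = 1.26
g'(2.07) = -49.98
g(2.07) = -35.39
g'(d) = -9*d^2 - 6*d + 1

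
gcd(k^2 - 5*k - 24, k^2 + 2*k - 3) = k + 3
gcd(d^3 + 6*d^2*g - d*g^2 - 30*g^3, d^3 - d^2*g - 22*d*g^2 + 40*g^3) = d^2 + 3*d*g - 10*g^2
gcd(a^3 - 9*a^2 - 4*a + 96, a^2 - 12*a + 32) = a^2 - 12*a + 32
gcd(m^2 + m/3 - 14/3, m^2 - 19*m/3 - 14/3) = 1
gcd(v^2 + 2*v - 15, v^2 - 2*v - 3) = v - 3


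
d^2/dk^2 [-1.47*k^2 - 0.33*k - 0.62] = -2.94000000000000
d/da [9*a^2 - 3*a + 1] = 18*a - 3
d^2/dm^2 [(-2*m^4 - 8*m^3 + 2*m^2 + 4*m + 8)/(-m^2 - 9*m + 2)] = 4*(m^6 + 27*m^5 + 237*m^4 + 195*m^3 - 210*m^2 - 72*m - 372)/(m^6 + 27*m^5 + 237*m^4 + 621*m^3 - 474*m^2 + 108*m - 8)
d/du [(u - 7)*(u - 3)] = 2*u - 10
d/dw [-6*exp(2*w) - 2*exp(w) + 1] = (-12*exp(w) - 2)*exp(w)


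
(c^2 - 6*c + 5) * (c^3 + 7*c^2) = c^5 + c^4 - 37*c^3 + 35*c^2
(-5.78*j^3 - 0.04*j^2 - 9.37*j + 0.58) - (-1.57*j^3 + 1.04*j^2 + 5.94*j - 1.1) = -4.21*j^3 - 1.08*j^2 - 15.31*j + 1.68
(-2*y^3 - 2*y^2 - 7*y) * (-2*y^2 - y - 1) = 4*y^5 + 6*y^4 + 18*y^3 + 9*y^2 + 7*y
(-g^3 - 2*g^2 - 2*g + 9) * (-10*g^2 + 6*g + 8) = 10*g^5 + 14*g^4 - 118*g^2 + 38*g + 72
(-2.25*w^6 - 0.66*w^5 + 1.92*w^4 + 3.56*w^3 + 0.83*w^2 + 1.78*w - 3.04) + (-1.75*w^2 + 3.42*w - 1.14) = -2.25*w^6 - 0.66*w^5 + 1.92*w^4 + 3.56*w^3 - 0.92*w^2 + 5.2*w - 4.18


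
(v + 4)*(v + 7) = v^2 + 11*v + 28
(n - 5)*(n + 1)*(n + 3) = n^3 - n^2 - 17*n - 15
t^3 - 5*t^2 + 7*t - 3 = (t - 3)*(t - 1)^2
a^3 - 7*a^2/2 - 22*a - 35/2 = (a - 7)*(a + 1)*(a + 5/2)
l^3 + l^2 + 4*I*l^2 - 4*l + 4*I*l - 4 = (l + 1)*(l + 2*I)^2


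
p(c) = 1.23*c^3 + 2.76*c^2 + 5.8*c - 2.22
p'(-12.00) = 470.92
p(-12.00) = -1799.82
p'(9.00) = 354.37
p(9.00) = 1170.21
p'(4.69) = 112.85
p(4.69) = 212.58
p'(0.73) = 11.80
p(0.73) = 3.96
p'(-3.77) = 37.44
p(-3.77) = -50.77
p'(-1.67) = 6.87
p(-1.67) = -9.94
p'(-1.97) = 9.25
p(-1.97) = -12.34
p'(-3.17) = 25.38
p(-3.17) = -32.05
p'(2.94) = 53.92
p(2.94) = 69.95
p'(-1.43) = 5.45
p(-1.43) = -8.47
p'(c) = 3.69*c^2 + 5.52*c + 5.8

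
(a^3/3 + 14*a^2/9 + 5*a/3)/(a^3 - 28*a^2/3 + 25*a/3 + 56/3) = a*(3*a^2 + 14*a + 15)/(3*(3*a^3 - 28*a^2 + 25*a + 56))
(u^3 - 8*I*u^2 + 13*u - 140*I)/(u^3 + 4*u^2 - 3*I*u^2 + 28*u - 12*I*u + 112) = (u - 5*I)/(u + 4)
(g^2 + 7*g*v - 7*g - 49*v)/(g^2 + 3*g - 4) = (g^2 + 7*g*v - 7*g - 49*v)/(g^2 + 3*g - 4)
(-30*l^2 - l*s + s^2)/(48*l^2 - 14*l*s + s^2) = (5*l + s)/(-8*l + s)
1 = 1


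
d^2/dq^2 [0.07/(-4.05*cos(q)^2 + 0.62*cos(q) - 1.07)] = (4.5927*(1 - cos(q)^2)^2 - 0.52731*cos(q)^3 + 1.109878*cos(q)^2 + 1.101058*cos(q) - 4.039826)/(4.05*cos(q)^2 - 0.62*cos(q) + 1.07)^3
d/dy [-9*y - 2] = -9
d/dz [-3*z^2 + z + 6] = 1 - 6*z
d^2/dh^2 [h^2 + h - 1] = 2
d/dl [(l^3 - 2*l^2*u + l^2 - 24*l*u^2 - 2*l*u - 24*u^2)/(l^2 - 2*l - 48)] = (l^4 - 4*l^3 + 24*l^2*u^2 + 6*l^2*u - 146*l^2 + 48*l*u^2 + 192*l*u - 96*l + 1104*u^2 + 96*u)/(l^4 - 4*l^3 - 92*l^2 + 192*l + 2304)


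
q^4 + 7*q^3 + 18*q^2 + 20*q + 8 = (q + 1)*(q + 2)^3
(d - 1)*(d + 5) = d^2 + 4*d - 5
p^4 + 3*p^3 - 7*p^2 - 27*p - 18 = (p - 3)*(p + 1)*(p + 2)*(p + 3)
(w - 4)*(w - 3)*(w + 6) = w^3 - w^2 - 30*w + 72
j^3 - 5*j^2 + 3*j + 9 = (j - 3)^2*(j + 1)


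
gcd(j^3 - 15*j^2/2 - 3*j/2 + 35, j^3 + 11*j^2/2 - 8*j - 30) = j^2 - j/2 - 5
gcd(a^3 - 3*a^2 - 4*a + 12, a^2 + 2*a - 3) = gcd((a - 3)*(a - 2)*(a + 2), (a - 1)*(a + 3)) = 1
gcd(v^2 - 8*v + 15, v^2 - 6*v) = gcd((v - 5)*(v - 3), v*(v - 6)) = 1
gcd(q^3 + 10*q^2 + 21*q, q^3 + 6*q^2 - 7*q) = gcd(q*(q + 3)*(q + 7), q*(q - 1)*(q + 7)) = q^2 + 7*q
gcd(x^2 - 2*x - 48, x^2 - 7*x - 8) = x - 8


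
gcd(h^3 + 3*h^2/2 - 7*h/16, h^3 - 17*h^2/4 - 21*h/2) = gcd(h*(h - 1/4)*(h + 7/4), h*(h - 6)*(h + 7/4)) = h^2 + 7*h/4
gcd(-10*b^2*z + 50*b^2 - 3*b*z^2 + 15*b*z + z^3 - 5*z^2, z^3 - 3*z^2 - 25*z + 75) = z - 5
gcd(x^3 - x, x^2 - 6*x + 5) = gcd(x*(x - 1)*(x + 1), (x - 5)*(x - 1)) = x - 1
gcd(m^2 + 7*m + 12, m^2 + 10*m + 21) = m + 3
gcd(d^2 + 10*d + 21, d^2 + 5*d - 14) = d + 7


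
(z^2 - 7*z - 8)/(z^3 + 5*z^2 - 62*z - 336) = (z + 1)/(z^2 + 13*z + 42)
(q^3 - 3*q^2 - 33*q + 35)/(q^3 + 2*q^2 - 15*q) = (q^2 - 8*q + 7)/(q*(q - 3))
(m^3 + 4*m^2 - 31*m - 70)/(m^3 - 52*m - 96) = (m^2 + 2*m - 35)/(m^2 - 2*m - 48)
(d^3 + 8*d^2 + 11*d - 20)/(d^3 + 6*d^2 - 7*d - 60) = (d - 1)/(d - 3)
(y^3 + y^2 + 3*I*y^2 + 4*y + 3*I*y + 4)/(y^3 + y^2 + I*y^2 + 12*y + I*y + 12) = (y - I)/(y - 3*I)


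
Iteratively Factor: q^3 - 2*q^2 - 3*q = (q)*(q^2 - 2*q - 3) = q*(q - 3)*(q + 1)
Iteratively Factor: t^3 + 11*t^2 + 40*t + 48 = (t + 3)*(t^2 + 8*t + 16) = (t + 3)*(t + 4)*(t + 4)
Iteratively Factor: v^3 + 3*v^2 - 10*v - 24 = (v + 2)*(v^2 + v - 12) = (v + 2)*(v + 4)*(v - 3)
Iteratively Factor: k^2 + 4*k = (k)*(k + 4)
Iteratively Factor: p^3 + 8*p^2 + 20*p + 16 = (p + 2)*(p^2 + 6*p + 8) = (p + 2)*(p + 4)*(p + 2)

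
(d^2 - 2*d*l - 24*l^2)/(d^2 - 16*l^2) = (d - 6*l)/(d - 4*l)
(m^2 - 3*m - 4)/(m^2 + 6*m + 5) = (m - 4)/(m + 5)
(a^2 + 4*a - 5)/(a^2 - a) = (a + 5)/a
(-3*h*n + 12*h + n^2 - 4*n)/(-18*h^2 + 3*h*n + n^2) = (n - 4)/(6*h + n)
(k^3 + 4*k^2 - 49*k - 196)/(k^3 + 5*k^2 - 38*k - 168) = (k - 7)/(k - 6)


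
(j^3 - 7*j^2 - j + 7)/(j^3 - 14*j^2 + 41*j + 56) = (j - 1)/(j - 8)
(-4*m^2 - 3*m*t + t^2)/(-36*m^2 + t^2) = (4*m^2 + 3*m*t - t^2)/(36*m^2 - t^2)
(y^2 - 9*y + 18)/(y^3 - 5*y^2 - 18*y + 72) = 1/(y + 4)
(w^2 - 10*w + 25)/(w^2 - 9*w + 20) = (w - 5)/(w - 4)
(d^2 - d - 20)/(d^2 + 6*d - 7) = (d^2 - d - 20)/(d^2 + 6*d - 7)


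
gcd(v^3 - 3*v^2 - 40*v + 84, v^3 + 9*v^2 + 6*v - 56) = v - 2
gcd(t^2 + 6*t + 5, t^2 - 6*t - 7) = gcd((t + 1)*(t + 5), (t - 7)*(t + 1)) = t + 1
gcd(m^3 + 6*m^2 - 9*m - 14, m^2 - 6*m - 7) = m + 1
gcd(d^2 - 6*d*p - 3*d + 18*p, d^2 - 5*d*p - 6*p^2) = -d + 6*p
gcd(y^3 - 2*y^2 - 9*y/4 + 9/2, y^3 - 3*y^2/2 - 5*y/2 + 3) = y^2 - y/2 - 3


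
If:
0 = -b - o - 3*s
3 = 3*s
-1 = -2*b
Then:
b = 1/2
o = -7/2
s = 1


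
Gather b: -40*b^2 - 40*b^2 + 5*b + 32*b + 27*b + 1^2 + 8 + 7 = -80*b^2 + 64*b + 16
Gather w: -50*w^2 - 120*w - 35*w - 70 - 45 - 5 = -50*w^2 - 155*w - 120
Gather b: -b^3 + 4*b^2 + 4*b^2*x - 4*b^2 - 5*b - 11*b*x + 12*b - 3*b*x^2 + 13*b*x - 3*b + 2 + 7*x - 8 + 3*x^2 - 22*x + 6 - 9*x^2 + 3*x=-b^3 + 4*b^2*x + b*(-3*x^2 + 2*x + 4) - 6*x^2 - 12*x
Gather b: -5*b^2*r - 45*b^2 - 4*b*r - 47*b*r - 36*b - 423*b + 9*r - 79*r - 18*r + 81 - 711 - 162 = b^2*(-5*r - 45) + b*(-51*r - 459) - 88*r - 792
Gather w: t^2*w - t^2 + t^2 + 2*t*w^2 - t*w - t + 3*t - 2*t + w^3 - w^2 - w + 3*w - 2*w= w^3 + w^2*(2*t - 1) + w*(t^2 - t)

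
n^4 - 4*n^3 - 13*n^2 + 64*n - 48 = (n - 4)*(n - 3)*(n - 1)*(n + 4)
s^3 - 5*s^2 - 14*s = s*(s - 7)*(s + 2)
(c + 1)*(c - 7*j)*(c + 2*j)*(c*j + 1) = c^4*j - 5*c^3*j^2 + c^3*j + c^3 - 14*c^2*j^3 - 5*c^2*j^2 - 5*c^2*j + c^2 - 14*c*j^3 - 14*c*j^2 - 5*c*j - 14*j^2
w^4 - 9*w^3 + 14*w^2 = w^2*(w - 7)*(w - 2)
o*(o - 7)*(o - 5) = o^3 - 12*o^2 + 35*o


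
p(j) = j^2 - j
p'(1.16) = 1.32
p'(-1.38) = -3.76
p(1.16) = 0.19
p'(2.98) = 4.96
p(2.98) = 5.90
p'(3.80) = 6.60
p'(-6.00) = -13.00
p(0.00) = 0.00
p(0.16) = -0.13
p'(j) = 2*j - 1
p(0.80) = -0.16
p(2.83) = 5.18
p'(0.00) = -1.00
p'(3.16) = 5.32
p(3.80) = 10.64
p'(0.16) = -0.68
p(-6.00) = 42.00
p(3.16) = 6.83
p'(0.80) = 0.60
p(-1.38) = 3.28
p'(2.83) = 4.66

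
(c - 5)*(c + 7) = c^2 + 2*c - 35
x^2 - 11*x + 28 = (x - 7)*(x - 4)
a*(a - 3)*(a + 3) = a^3 - 9*a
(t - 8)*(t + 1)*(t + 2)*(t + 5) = t^4 - 47*t^2 - 126*t - 80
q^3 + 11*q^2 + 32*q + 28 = (q + 2)^2*(q + 7)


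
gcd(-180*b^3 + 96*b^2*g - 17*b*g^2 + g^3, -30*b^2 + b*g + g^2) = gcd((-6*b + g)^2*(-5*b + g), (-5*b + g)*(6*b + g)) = 5*b - g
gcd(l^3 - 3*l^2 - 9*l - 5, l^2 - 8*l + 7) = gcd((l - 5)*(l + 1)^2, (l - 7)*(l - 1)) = 1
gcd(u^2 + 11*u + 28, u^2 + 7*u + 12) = u + 4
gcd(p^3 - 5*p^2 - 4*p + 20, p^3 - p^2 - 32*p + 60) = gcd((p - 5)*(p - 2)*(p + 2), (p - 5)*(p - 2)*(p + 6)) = p^2 - 7*p + 10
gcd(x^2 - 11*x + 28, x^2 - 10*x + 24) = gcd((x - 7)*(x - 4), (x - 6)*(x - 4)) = x - 4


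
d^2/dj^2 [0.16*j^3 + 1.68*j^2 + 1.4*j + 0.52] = 0.96*j + 3.36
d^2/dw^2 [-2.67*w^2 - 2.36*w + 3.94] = -5.34000000000000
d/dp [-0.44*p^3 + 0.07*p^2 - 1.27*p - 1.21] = -1.32*p^2 + 0.14*p - 1.27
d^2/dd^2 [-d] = 0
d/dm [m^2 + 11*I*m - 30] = 2*m + 11*I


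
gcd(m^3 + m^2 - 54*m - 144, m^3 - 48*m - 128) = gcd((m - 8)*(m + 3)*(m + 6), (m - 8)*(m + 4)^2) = m - 8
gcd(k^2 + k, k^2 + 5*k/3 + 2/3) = k + 1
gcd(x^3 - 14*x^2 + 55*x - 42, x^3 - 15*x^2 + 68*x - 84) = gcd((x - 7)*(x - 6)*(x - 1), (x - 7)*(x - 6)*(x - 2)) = x^2 - 13*x + 42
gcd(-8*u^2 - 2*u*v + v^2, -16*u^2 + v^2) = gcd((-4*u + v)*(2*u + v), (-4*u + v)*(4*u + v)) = 4*u - v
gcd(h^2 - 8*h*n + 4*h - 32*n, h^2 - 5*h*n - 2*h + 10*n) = 1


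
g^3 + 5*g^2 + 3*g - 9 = (g - 1)*(g + 3)^2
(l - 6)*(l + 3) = l^2 - 3*l - 18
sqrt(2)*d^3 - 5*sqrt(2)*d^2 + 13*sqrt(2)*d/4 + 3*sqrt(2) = (d - 4)*(d - 3/2)*(sqrt(2)*d + sqrt(2)/2)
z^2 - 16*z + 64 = (z - 8)^2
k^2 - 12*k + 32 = (k - 8)*(k - 4)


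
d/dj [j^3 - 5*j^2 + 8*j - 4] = 3*j^2 - 10*j + 8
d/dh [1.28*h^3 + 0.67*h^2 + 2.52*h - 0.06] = 3.84*h^2 + 1.34*h + 2.52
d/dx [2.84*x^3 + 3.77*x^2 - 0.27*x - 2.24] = 8.52*x^2 + 7.54*x - 0.27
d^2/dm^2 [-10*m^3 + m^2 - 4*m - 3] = 2 - 60*m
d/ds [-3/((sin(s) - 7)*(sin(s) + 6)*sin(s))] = 3*(3*cos(s) - 2/tan(s) - 42*cos(s)/sin(s)^2)/((sin(s) - 7)^2*(sin(s) + 6)^2)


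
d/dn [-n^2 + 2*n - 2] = 2 - 2*n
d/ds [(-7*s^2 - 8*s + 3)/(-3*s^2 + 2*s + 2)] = 2*(-19*s^2 - 5*s - 11)/(9*s^4 - 12*s^3 - 8*s^2 + 8*s + 4)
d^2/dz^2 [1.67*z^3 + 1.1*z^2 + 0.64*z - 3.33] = 10.02*z + 2.2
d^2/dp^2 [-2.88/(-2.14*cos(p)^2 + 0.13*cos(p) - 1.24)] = (-52.756992*(1 - cos(p)^2)^2 + 2.403648*cos(p)^3 + 4.14230400000001*cos(p)^2 - 5.271552*cos(p) + 37.5696)/(2.14*cos(p)^2 - 0.13*cos(p) + 1.24)^3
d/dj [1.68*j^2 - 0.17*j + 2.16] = 3.36*j - 0.17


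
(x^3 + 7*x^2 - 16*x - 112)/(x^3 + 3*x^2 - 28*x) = (x + 4)/x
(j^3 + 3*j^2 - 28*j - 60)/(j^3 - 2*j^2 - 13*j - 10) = (j + 6)/(j + 1)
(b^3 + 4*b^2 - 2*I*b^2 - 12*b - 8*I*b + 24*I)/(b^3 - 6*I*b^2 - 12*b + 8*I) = (b^2 + 4*b - 12)/(b^2 - 4*I*b - 4)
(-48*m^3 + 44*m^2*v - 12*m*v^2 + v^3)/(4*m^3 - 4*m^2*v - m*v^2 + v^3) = (24*m^2 - 10*m*v + v^2)/(-2*m^2 + m*v + v^2)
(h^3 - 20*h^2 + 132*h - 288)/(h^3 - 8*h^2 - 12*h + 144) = (h - 8)/(h + 4)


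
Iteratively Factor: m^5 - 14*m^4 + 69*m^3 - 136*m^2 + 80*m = (m - 4)*(m^4 - 10*m^3 + 29*m^2 - 20*m) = (m - 5)*(m - 4)*(m^3 - 5*m^2 + 4*m) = (m - 5)*(m - 4)*(m - 1)*(m^2 - 4*m) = (m - 5)*(m - 4)^2*(m - 1)*(m)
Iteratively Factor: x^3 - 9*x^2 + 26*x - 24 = (x - 3)*(x^2 - 6*x + 8) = (x - 4)*(x - 3)*(x - 2)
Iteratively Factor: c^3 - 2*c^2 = (c)*(c^2 - 2*c) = c^2*(c - 2)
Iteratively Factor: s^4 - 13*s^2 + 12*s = (s - 3)*(s^3 + 3*s^2 - 4*s) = s*(s - 3)*(s^2 + 3*s - 4) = s*(s - 3)*(s + 4)*(s - 1)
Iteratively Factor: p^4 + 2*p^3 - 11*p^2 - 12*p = (p + 4)*(p^3 - 2*p^2 - 3*p) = (p + 1)*(p + 4)*(p^2 - 3*p) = p*(p + 1)*(p + 4)*(p - 3)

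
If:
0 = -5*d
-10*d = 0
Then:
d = 0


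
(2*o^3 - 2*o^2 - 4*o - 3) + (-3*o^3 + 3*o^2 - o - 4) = -o^3 + o^2 - 5*o - 7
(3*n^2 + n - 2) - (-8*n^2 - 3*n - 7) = 11*n^2 + 4*n + 5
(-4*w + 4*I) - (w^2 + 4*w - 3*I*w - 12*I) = -w^2 - 8*w + 3*I*w + 16*I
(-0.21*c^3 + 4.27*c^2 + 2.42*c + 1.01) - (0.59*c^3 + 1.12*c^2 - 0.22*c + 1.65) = -0.8*c^3 + 3.15*c^2 + 2.64*c - 0.64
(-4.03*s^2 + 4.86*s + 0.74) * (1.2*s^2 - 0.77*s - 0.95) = -4.836*s^4 + 8.9351*s^3 + 0.974299999999999*s^2 - 5.1868*s - 0.703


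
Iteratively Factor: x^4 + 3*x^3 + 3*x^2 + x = (x + 1)*(x^3 + 2*x^2 + x) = x*(x + 1)*(x^2 + 2*x + 1) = x*(x + 1)^2*(x + 1)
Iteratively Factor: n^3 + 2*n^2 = (n + 2)*(n^2) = n*(n + 2)*(n)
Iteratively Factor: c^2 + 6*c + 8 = (c + 2)*(c + 4)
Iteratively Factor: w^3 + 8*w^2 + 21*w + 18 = (w + 3)*(w^2 + 5*w + 6) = (w + 2)*(w + 3)*(w + 3)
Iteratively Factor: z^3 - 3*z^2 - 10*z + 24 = (z - 2)*(z^2 - z - 12) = (z - 4)*(z - 2)*(z + 3)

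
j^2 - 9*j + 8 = (j - 8)*(j - 1)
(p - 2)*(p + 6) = p^2 + 4*p - 12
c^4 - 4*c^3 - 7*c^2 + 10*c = c*(c - 5)*(c - 1)*(c + 2)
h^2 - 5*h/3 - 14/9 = (h - 7/3)*(h + 2/3)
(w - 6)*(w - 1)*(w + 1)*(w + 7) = w^4 + w^3 - 43*w^2 - w + 42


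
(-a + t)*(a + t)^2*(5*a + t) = -5*a^4 - 6*a^3*t + 4*a^2*t^2 + 6*a*t^3 + t^4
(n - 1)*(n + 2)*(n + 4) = n^3 + 5*n^2 + 2*n - 8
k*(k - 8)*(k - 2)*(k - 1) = k^4 - 11*k^3 + 26*k^2 - 16*k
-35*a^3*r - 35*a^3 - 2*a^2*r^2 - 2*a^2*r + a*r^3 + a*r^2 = (-7*a + r)*(5*a + r)*(a*r + a)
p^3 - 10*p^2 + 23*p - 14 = (p - 7)*(p - 2)*(p - 1)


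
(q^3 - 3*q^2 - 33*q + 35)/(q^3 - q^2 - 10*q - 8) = (-q^3 + 3*q^2 + 33*q - 35)/(-q^3 + q^2 + 10*q + 8)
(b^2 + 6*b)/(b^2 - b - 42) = b/(b - 7)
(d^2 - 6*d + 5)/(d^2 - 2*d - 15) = (d - 1)/(d + 3)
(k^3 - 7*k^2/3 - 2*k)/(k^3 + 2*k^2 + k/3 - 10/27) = 9*k*(k - 3)/(9*k^2 + 12*k - 5)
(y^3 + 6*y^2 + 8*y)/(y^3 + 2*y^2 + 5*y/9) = 9*(y^2 + 6*y + 8)/(9*y^2 + 18*y + 5)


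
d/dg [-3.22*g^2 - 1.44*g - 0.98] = -6.44*g - 1.44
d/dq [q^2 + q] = 2*q + 1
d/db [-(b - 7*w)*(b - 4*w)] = -2*b + 11*w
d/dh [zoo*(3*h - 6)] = zoo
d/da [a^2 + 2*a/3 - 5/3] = 2*a + 2/3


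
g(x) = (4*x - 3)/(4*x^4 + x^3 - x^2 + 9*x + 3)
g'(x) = (4*x - 3)*(-16*x^3 - 3*x^2 + 2*x - 9)/(4*x^4 + x^3 - x^2 + 9*x + 3)^2 + 4/(4*x^4 + x^3 - x^2 + 9*x + 3) = (16*x^4 + 4*x^3 - 4*x^2 + 36*x - (4*x - 3)*(16*x^3 + 3*x^2 - 2*x + 9) + 12)/(4*x^4 + x^3 - x^2 + 9*x + 3)^2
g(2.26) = 0.05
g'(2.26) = -0.04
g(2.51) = 0.04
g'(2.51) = -0.03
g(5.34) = 0.01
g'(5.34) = -0.00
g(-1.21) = 3.07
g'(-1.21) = -16.66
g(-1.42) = -5.41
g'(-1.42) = -91.74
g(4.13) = 0.01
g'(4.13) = -0.01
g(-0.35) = 17.23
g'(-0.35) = 617.41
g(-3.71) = -0.03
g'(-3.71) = -0.02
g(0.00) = -1.00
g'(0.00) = 4.33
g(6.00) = 0.00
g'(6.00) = 0.00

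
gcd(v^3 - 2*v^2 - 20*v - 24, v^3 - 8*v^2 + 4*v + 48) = v^2 - 4*v - 12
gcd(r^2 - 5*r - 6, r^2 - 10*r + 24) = r - 6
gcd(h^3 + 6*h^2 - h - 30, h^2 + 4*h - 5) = h + 5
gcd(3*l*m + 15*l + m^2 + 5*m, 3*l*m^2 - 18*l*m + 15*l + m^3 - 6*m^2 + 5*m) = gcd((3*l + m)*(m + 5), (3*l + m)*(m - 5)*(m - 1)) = 3*l + m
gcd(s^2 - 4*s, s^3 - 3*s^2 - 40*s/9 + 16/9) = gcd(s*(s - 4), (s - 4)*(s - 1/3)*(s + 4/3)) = s - 4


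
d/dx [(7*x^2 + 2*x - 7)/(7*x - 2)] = (49*x^2 - 28*x + 45)/(49*x^2 - 28*x + 4)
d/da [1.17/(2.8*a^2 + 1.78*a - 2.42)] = (-6.552*a - 2.0826)/(2.8*a^2 + 1.78*a - 2.42)^2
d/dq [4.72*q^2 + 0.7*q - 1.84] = 9.44*q + 0.7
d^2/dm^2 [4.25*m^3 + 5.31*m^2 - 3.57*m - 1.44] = 25.5*m + 10.62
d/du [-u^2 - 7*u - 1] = -2*u - 7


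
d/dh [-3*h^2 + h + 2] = 1 - 6*h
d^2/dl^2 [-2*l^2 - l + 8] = -4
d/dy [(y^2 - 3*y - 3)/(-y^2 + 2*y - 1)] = (-y - 9)/(y^3 - 3*y^2 + 3*y - 1)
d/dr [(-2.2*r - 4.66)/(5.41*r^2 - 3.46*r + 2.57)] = (11.902*r^2 + 50.4212*r - 21.7776)/(29.2681*r^4 - 37.4372*r^3 + 39.779*r^2 - 17.7844*r + 6.6049)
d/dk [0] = 0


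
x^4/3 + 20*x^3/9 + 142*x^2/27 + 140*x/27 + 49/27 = (x/3 + 1/3)*(x + 1)*(x + 7/3)^2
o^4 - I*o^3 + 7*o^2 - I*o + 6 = (o - 3*I)*(o - I)*(o + I)*(o + 2*I)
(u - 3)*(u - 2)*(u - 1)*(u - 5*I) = u^4 - 6*u^3 - 5*I*u^3 + 11*u^2 + 30*I*u^2 - 6*u - 55*I*u + 30*I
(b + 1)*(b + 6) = b^2 + 7*b + 6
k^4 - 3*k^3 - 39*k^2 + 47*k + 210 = (k - 7)*(k - 3)*(k + 2)*(k + 5)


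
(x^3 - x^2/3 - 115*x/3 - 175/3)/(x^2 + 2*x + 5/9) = 3*(x^2 - 2*x - 35)/(3*x + 1)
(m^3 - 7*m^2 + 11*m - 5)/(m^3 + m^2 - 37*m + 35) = (m - 1)/(m + 7)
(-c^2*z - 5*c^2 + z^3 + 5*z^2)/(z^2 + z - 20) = (-c^2 + z^2)/(z - 4)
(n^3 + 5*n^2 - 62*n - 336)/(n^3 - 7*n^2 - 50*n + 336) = (n + 6)/(n - 6)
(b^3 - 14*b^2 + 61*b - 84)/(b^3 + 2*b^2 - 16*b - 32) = (b^2 - 10*b + 21)/(b^2 + 6*b + 8)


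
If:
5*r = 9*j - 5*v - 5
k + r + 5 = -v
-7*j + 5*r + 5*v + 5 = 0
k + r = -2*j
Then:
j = 0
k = -4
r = 4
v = -5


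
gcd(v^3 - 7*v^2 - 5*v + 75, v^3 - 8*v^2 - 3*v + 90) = v^2 - 2*v - 15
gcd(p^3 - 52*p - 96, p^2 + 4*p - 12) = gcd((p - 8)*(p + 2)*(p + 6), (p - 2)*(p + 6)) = p + 6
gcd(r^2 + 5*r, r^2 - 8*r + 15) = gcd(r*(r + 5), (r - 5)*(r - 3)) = 1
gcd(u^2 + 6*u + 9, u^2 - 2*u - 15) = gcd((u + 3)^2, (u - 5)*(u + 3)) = u + 3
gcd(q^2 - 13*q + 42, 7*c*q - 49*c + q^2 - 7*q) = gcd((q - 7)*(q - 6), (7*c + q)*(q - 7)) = q - 7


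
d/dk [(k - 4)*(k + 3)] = 2*k - 1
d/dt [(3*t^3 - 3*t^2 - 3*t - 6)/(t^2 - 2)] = 3*(t^4 - 5*t^2 + 8*t + 2)/(t^4 - 4*t^2 + 4)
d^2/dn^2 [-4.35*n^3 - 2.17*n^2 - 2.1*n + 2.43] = -26.1*n - 4.34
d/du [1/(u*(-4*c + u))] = (u*(-4*c + u) + (4*c - u)^2)/(u^2*(4*c - u)^3)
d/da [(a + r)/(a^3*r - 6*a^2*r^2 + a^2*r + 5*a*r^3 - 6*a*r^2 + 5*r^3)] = (a^3 - 6*a^2*r + a^2 + 5*a*r^2 - 6*a*r + 5*r^2 - (a + r)*(3*a^2 - 12*a*r + 2*a + 5*r^2 - 6*r))/(r*(a^3 - 6*a^2*r + a^2 + 5*a*r^2 - 6*a*r + 5*r^2)^2)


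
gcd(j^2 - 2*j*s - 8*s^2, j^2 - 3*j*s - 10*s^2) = j + 2*s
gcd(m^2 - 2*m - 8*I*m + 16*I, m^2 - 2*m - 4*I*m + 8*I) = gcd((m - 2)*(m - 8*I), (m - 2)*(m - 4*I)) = m - 2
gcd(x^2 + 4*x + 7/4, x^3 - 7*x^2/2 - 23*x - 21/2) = x + 1/2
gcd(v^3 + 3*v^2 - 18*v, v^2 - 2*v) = v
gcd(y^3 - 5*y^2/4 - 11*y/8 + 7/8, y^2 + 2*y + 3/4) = 1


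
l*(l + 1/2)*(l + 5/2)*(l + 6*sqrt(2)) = l^4 + 3*l^3 + 6*sqrt(2)*l^3 + 5*l^2/4 + 18*sqrt(2)*l^2 + 15*sqrt(2)*l/2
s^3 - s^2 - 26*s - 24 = (s - 6)*(s + 1)*(s + 4)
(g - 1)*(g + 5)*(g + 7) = g^3 + 11*g^2 + 23*g - 35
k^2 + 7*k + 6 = (k + 1)*(k + 6)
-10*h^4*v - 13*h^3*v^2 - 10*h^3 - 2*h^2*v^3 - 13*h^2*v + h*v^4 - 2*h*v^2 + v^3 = (-5*h + v)*(h + v)*(2*h + v)*(h*v + 1)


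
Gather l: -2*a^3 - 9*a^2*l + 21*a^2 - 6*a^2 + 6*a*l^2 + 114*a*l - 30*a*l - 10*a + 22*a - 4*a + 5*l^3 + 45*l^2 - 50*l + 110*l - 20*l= -2*a^3 + 15*a^2 + 8*a + 5*l^3 + l^2*(6*a + 45) + l*(-9*a^2 + 84*a + 40)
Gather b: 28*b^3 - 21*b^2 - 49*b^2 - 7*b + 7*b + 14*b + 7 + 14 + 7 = 28*b^3 - 70*b^2 + 14*b + 28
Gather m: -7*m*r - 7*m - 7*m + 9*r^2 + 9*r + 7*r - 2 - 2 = m*(-7*r - 14) + 9*r^2 + 16*r - 4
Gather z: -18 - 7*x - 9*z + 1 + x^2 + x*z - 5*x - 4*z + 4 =x^2 - 12*x + z*(x - 13) - 13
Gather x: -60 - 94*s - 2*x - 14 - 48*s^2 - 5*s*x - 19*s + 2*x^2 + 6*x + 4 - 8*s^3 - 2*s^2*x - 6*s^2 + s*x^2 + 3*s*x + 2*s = -8*s^3 - 54*s^2 - 111*s + x^2*(s + 2) + x*(-2*s^2 - 2*s + 4) - 70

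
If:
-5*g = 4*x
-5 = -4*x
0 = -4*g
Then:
No Solution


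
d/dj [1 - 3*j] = -3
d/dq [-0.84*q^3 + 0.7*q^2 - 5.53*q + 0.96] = -2.52*q^2 + 1.4*q - 5.53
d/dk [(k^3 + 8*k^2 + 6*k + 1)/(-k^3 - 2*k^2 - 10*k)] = (6*k^4 - 8*k^3 - 65*k^2 + 4*k + 10)/(k^2*(k^4 + 4*k^3 + 24*k^2 + 40*k + 100))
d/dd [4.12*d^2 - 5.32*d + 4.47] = 8.24*d - 5.32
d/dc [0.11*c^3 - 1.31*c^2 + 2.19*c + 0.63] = 0.33*c^2 - 2.62*c + 2.19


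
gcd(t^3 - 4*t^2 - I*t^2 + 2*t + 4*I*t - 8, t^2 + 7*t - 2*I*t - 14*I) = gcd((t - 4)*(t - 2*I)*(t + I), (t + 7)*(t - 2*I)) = t - 2*I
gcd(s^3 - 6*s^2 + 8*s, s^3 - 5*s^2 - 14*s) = s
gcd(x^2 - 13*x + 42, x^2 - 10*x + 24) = x - 6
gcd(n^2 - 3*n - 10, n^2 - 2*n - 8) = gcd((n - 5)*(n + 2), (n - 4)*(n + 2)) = n + 2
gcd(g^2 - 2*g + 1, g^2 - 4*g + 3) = g - 1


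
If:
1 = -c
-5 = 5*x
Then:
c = -1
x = -1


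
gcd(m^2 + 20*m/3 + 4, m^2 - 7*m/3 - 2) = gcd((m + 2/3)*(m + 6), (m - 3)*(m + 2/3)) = m + 2/3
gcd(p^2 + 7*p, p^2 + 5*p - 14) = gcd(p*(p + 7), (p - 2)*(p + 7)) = p + 7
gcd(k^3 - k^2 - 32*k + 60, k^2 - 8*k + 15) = k - 5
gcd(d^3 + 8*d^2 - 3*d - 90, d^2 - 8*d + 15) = d - 3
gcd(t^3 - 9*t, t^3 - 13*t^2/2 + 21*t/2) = t^2 - 3*t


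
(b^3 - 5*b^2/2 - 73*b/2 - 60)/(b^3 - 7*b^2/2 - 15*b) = (b^2 - 5*b - 24)/(b*(b - 6))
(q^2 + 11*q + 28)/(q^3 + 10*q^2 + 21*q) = (q + 4)/(q*(q + 3))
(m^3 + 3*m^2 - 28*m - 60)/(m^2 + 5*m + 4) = (m^3 + 3*m^2 - 28*m - 60)/(m^2 + 5*m + 4)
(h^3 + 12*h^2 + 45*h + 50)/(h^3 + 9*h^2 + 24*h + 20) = (h + 5)/(h + 2)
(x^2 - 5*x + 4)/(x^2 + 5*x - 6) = (x - 4)/(x + 6)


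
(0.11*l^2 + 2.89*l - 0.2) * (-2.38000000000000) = -0.2618*l^2 - 6.8782*l + 0.476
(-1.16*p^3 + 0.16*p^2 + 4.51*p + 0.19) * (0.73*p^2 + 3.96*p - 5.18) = -0.8468*p^5 - 4.4768*p^4 + 9.9347*p^3 + 17.1695*p^2 - 22.6094*p - 0.9842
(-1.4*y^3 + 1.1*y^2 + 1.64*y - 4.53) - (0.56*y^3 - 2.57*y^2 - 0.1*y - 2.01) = -1.96*y^3 + 3.67*y^2 + 1.74*y - 2.52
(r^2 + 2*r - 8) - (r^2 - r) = 3*r - 8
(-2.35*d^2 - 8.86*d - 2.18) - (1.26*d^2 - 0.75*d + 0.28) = -3.61*d^2 - 8.11*d - 2.46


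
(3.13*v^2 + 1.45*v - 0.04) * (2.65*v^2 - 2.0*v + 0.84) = 8.2945*v^4 - 2.4175*v^3 - 0.3768*v^2 + 1.298*v - 0.0336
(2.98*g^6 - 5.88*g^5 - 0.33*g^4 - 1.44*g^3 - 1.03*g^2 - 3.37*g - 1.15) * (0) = 0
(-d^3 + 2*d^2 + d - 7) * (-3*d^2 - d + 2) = 3*d^5 - 5*d^4 - 7*d^3 + 24*d^2 + 9*d - 14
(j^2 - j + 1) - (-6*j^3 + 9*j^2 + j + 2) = 6*j^3 - 8*j^2 - 2*j - 1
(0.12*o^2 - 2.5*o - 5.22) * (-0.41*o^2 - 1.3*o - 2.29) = -0.0492*o^4 + 0.869*o^3 + 5.1154*o^2 + 12.511*o + 11.9538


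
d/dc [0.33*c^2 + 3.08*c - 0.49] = 0.66*c + 3.08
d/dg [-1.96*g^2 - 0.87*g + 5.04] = -3.92*g - 0.87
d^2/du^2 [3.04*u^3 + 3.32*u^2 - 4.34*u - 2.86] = 18.24*u + 6.64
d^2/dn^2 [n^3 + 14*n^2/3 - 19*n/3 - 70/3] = 6*n + 28/3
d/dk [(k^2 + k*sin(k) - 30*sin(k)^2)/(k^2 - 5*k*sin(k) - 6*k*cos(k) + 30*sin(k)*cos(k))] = 6*(sqrt(2)*k*cos(k + pi/4) - sqrt(2)*sin(k + pi/4) - 6)/(k - 6*cos(k))^2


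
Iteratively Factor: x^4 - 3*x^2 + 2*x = (x + 2)*(x^3 - 2*x^2 + x) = x*(x + 2)*(x^2 - 2*x + 1) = x*(x - 1)*(x + 2)*(x - 1)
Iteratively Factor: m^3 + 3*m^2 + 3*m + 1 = (m + 1)*(m^2 + 2*m + 1) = (m + 1)^2*(m + 1)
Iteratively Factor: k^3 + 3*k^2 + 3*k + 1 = (k + 1)*(k^2 + 2*k + 1) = (k + 1)^2*(k + 1)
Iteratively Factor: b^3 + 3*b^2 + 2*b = (b + 1)*(b^2 + 2*b) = b*(b + 1)*(b + 2)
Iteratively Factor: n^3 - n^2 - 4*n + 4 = (n - 1)*(n^2 - 4) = (n - 2)*(n - 1)*(n + 2)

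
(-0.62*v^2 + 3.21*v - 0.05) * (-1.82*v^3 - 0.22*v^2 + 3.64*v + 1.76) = 1.1284*v^5 - 5.7058*v^4 - 2.872*v^3 + 10.6042*v^2 + 5.4676*v - 0.088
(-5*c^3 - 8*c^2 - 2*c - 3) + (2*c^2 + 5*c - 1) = -5*c^3 - 6*c^2 + 3*c - 4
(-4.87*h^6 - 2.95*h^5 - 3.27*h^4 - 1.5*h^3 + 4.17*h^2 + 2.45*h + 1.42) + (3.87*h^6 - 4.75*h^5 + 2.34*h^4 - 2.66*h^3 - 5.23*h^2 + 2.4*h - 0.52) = -1.0*h^6 - 7.7*h^5 - 0.93*h^4 - 4.16*h^3 - 1.06*h^2 + 4.85*h + 0.9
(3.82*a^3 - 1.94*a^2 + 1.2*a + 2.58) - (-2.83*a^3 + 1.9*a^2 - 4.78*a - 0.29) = 6.65*a^3 - 3.84*a^2 + 5.98*a + 2.87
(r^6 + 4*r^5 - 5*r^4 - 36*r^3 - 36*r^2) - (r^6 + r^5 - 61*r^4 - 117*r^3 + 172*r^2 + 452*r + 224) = 3*r^5 + 56*r^4 + 81*r^3 - 208*r^2 - 452*r - 224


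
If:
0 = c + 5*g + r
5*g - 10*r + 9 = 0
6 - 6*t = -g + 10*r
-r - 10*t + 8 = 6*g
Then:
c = 1992/5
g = -363/5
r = -177/5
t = 479/10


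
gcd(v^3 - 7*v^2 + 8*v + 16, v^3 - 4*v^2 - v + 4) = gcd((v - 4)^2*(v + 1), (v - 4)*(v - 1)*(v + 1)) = v^2 - 3*v - 4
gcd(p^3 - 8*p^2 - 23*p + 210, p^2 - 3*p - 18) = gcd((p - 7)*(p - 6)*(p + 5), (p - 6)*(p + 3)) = p - 6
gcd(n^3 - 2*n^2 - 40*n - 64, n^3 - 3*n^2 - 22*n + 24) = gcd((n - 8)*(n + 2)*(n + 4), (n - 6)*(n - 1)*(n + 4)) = n + 4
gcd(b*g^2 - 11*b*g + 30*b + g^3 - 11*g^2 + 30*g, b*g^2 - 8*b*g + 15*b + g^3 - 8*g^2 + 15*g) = b*g - 5*b + g^2 - 5*g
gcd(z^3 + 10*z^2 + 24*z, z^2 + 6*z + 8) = z + 4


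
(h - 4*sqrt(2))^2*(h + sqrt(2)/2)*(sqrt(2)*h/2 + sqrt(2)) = sqrt(2)*h^4/2 - 15*h^3/2 + sqrt(2)*h^3 - 15*h^2 + 12*sqrt(2)*h^2 + 16*h + 24*sqrt(2)*h + 32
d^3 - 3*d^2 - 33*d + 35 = (d - 7)*(d - 1)*(d + 5)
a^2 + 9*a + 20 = (a + 4)*(a + 5)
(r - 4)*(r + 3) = r^2 - r - 12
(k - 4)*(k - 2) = k^2 - 6*k + 8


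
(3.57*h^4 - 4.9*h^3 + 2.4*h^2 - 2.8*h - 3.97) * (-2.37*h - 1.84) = -8.4609*h^5 + 5.0442*h^4 + 3.328*h^3 + 2.22*h^2 + 14.5609*h + 7.3048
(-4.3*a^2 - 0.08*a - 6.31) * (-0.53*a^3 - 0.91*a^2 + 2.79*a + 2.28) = 2.279*a^5 + 3.9554*a^4 - 8.5799*a^3 - 4.2851*a^2 - 17.7873*a - 14.3868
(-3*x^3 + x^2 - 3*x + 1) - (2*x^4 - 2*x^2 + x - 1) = -2*x^4 - 3*x^3 + 3*x^2 - 4*x + 2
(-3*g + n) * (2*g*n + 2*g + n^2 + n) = -6*g^2*n - 6*g^2 - g*n^2 - g*n + n^3 + n^2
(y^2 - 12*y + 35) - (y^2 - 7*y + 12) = 23 - 5*y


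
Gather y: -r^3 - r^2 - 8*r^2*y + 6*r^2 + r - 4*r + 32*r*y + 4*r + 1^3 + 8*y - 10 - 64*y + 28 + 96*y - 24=-r^3 + 5*r^2 + r + y*(-8*r^2 + 32*r + 40) - 5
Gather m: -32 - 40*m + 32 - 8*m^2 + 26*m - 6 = -8*m^2 - 14*m - 6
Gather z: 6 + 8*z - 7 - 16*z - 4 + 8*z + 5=0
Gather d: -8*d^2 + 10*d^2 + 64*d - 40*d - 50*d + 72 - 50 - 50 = 2*d^2 - 26*d - 28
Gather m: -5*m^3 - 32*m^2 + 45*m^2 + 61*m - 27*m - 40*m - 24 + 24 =-5*m^3 + 13*m^2 - 6*m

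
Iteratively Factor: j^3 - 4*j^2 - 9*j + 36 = (j + 3)*(j^2 - 7*j + 12) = (j - 4)*(j + 3)*(j - 3)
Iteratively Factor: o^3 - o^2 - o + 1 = (o - 1)*(o^2 - 1) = (o - 1)^2*(o + 1)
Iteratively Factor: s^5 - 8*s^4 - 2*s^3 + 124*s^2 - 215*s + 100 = (s - 1)*(s^4 - 7*s^3 - 9*s^2 + 115*s - 100) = (s - 5)*(s - 1)*(s^3 - 2*s^2 - 19*s + 20) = (s - 5)^2*(s - 1)*(s^2 + 3*s - 4) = (s - 5)^2*(s - 1)*(s + 4)*(s - 1)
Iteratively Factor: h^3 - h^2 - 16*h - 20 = (h + 2)*(h^2 - 3*h - 10) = (h - 5)*(h + 2)*(h + 2)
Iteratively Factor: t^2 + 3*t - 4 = (t + 4)*(t - 1)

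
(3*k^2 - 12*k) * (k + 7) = 3*k^3 + 9*k^2 - 84*k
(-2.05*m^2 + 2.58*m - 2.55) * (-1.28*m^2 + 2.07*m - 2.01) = 2.624*m^4 - 7.5459*m^3 + 12.7251*m^2 - 10.4643*m + 5.1255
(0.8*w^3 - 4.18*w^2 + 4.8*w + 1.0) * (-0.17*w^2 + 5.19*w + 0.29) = -0.136*w^5 + 4.8626*w^4 - 22.2782*w^3 + 23.5298*w^2 + 6.582*w + 0.29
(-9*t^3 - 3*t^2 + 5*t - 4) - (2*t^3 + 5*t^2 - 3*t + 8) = -11*t^3 - 8*t^2 + 8*t - 12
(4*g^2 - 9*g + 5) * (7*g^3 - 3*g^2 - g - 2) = 28*g^5 - 75*g^4 + 58*g^3 - 14*g^2 + 13*g - 10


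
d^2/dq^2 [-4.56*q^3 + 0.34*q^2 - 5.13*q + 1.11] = 0.68 - 27.36*q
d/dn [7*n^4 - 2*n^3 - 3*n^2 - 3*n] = 28*n^3 - 6*n^2 - 6*n - 3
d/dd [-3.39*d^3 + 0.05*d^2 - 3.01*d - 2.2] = -10.17*d^2 + 0.1*d - 3.01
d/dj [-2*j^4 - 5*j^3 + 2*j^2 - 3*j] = -8*j^3 - 15*j^2 + 4*j - 3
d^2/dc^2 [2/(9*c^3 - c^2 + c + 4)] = 4*((1 - 27*c)*(9*c^3 - c^2 + c + 4) + (27*c^2 - 2*c + 1)^2)/(9*c^3 - c^2 + c + 4)^3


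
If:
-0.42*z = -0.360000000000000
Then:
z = 0.86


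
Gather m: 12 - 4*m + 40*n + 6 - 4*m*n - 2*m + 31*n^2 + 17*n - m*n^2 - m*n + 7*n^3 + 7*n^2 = m*(-n^2 - 5*n - 6) + 7*n^3 + 38*n^2 + 57*n + 18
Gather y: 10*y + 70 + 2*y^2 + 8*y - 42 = 2*y^2 + 18*y + 28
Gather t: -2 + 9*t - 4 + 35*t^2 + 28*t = 35*t^2 + 37*t - 6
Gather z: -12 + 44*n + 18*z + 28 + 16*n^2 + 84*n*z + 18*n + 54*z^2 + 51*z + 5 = 16*n^2 + 62*n + 54*z^2 + z*(84*n + 69) + 21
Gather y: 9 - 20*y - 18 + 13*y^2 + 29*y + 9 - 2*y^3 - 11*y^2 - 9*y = -2*y^3 + 2*y^2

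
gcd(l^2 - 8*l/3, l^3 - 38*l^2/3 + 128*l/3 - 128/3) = l - 8/3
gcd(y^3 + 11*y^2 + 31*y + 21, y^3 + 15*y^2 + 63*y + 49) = y^2 + 8*y + 7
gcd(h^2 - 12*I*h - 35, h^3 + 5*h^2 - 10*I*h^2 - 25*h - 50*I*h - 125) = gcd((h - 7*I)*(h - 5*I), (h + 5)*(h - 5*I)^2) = h - 5*I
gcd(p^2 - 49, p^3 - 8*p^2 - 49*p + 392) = p^2 - 49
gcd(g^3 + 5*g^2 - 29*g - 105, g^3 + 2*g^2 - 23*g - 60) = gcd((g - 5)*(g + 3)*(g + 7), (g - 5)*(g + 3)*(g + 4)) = g^2 - 2*g - 15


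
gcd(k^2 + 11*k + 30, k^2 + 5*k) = k + 5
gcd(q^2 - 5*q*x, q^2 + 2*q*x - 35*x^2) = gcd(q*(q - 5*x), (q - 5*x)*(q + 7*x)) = -q + 5*x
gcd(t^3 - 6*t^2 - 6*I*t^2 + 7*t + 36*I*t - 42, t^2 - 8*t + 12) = t - 6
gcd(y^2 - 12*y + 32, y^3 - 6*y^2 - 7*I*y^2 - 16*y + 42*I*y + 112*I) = y - 8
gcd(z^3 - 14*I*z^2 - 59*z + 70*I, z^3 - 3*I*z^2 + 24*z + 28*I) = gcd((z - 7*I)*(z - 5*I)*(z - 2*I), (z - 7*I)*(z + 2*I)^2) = z - 7*I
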